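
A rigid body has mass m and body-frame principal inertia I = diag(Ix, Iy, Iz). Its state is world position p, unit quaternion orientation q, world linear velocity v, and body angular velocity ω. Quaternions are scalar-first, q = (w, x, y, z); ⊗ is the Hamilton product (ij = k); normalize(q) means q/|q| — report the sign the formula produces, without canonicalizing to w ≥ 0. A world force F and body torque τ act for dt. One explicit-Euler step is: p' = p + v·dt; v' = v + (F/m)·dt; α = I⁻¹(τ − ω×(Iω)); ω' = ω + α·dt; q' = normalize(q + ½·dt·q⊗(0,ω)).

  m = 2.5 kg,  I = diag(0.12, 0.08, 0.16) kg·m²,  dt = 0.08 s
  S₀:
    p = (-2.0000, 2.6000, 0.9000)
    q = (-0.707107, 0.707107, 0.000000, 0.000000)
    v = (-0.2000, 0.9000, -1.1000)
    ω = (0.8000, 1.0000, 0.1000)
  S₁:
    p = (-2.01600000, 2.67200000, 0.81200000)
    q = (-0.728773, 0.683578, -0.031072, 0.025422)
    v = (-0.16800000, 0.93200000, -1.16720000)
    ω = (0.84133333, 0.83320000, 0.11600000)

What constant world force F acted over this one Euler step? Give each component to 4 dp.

velocity change Δv = (0.03200000, 0.03200000, -0.06720000)
F = m·Δv/dt = (1.0000, 1.0000, -2.1000)

F = (1.0000, 1.0000, -2.1000)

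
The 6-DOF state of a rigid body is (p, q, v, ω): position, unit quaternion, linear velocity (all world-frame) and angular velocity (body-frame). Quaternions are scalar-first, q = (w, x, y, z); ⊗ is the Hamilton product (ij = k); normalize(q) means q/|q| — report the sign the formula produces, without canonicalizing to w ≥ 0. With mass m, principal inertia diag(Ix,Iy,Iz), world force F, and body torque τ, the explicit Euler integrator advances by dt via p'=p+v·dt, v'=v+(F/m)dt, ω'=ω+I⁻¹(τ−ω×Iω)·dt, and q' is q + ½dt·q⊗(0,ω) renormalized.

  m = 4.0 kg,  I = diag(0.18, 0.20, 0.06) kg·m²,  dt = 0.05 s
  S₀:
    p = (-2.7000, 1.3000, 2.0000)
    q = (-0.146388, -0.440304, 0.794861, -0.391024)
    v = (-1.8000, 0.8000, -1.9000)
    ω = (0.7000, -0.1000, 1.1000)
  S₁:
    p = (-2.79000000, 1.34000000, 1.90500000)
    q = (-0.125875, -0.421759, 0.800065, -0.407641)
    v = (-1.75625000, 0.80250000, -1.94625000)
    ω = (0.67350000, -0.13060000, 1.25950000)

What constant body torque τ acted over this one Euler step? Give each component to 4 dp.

rate change Δω = (-0.02650000, -0.03060000, 0.15950000)
τ = I·(Δω/dt) + ω₀×(Iω₀) = (-0.0800, -0.0300, 0.1900)

τ = (-0.0800, -0.0300, 0.1900)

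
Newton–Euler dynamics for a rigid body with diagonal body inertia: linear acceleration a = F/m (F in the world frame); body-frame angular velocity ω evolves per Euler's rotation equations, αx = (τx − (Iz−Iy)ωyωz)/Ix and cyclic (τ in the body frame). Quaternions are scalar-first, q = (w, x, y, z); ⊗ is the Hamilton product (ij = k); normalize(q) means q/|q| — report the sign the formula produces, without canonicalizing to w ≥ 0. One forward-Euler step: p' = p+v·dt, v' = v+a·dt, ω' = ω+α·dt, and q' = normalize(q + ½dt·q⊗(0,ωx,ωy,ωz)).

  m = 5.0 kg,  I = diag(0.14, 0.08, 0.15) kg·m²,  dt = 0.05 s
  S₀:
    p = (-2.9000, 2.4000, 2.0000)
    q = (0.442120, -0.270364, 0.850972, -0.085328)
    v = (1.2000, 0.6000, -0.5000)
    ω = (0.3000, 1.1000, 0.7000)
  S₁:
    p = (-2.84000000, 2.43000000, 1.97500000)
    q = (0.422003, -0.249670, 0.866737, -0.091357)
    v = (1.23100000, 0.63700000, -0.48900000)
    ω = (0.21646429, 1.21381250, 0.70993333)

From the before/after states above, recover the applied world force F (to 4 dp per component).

v₁ − v₀ = (0.03100000, 0.03700000, 0.01100000)
F = m·Δv/dt = (3.1000, 3.7000, 1.1000)

F = (3.1000, 3.7000, 1.1000)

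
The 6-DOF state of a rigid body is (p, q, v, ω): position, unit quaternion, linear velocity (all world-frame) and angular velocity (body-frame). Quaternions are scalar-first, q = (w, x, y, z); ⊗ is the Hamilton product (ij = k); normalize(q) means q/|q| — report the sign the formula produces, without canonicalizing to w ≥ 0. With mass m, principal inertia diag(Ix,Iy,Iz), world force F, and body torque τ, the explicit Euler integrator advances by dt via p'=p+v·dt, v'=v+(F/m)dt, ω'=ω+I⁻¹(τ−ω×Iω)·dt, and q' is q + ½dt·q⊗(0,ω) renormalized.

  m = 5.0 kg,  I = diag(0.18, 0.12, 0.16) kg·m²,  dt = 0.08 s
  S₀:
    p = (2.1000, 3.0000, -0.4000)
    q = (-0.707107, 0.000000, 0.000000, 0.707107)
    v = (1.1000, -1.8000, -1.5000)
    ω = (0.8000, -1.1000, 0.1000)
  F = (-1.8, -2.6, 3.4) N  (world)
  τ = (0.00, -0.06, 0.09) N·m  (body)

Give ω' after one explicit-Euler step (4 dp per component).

ω' = (0.8020, -1.1411, 0.1186)

precession coupling ω×(Iω) = (-0.0044, 0.0016, 0.0528)
angular accel α = (0.0244, -0.5133, 0.2325)
ω' = ω + α·dt = (0.8020, -1.1411, 0.1186)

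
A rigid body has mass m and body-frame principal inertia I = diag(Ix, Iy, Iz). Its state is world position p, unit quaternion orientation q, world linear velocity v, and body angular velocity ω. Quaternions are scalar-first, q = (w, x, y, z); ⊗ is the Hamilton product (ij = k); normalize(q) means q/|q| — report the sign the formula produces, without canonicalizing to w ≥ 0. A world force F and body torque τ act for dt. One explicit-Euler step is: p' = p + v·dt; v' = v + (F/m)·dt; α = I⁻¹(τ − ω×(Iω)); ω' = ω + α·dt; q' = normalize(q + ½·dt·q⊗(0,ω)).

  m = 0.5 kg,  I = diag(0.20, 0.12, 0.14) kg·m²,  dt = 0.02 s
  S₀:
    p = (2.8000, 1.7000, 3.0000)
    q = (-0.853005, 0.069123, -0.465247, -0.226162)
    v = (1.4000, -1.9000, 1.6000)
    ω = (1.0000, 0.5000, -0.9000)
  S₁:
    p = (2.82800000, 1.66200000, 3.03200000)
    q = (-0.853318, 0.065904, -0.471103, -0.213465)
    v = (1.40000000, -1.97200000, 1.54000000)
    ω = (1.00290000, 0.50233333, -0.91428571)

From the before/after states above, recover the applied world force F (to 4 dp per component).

F = (0.0000, -1.8000, -1.5000)

Δv = v₁−v₀ = (0.00000000, -0.07200000, -0.06000000)
F = m·Δv/dt = (0.0000, -1.8000, -1.5000)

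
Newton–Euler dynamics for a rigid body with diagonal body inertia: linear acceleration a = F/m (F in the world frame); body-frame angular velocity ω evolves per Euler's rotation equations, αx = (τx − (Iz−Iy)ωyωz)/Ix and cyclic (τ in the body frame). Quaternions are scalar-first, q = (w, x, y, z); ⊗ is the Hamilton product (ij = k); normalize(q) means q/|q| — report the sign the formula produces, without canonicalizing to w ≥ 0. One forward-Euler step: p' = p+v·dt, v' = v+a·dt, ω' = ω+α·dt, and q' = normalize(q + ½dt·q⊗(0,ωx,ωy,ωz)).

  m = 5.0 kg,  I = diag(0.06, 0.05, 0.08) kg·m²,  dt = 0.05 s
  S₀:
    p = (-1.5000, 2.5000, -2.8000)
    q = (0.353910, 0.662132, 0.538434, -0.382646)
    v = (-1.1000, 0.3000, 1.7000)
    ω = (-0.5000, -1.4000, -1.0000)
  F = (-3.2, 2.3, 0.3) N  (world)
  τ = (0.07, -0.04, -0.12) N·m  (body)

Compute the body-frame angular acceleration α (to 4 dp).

α = (0.4667, -0.6000, -1.4125)

gyro term ω×Iω = (0.0420, -0.0100, -0.0070)
angular accel α = (0.4667, -0.6000, -1.4125)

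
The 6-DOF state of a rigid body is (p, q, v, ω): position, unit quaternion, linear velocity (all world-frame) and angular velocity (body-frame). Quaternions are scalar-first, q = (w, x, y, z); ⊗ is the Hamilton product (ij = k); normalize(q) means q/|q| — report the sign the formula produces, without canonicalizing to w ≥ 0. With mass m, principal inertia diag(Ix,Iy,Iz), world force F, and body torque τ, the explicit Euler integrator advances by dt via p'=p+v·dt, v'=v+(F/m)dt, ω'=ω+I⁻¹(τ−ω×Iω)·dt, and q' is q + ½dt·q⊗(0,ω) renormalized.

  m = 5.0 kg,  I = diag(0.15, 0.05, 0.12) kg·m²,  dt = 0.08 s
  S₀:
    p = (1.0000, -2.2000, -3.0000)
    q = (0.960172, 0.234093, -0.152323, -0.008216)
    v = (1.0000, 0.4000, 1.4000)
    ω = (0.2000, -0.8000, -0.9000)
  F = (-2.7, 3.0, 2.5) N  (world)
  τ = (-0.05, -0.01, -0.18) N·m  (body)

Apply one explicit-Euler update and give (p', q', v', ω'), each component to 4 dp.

p' = p + v·dt = (1.0800, -2.1680, -2.8880)
new velocity v' = (0.9568, 0.4480, 1.4400)
angular accel α = (-0.6693, -0.0920, -1.6333)
ω' = ω + α·dt = (0.1465, -0.8074, -1.0307)
Hamilton product q⊗(0,ω) = (-0.1760714, 0.3225523, -0.5590971, -1.0209646)
updated quaternion q' = (0.9520, 0.2467, -0.1745, -0.0490)

p' = (1.0800, -2.1680, -2.8880)
q' = (0.9520, 0.2467, -0.1745, -0.0490)
v' = (0.9568, 0.4480, 1.4400)
ω' = (0.1465, -0.8074, -1.0307)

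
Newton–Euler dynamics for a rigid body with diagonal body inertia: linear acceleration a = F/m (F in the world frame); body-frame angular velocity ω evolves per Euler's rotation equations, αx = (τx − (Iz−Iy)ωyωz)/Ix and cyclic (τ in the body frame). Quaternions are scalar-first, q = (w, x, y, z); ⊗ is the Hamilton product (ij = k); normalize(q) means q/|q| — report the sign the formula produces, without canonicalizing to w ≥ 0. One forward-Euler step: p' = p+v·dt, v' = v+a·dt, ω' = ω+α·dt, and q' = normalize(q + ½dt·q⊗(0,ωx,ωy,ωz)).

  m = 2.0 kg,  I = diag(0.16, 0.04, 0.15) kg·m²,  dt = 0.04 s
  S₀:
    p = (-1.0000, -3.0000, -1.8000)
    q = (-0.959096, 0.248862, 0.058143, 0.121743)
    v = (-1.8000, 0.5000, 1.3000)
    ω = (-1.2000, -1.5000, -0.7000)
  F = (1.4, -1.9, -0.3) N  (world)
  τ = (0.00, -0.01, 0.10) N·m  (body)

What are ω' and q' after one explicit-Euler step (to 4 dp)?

α = I⁻¹(τ − ω×Iω) = (-0.7219, -0.4600, 2.1067)
new body rate ω' = (-1.2289, -1.5184, -0.6157)
Hamilton product q⊗(0,ω) = (0.4710690, 1.2928296, 1.4667558, 0.3678458)
q + ½dt·q⊗(0,ω), renormalized = (-0.9489, 0.2745, 0.0874, 0.1290)

ω' = (-1.2289, -1.5184, -0.6157)
q' = (-0.9489, 0.2745, 0.0874, 0.1290)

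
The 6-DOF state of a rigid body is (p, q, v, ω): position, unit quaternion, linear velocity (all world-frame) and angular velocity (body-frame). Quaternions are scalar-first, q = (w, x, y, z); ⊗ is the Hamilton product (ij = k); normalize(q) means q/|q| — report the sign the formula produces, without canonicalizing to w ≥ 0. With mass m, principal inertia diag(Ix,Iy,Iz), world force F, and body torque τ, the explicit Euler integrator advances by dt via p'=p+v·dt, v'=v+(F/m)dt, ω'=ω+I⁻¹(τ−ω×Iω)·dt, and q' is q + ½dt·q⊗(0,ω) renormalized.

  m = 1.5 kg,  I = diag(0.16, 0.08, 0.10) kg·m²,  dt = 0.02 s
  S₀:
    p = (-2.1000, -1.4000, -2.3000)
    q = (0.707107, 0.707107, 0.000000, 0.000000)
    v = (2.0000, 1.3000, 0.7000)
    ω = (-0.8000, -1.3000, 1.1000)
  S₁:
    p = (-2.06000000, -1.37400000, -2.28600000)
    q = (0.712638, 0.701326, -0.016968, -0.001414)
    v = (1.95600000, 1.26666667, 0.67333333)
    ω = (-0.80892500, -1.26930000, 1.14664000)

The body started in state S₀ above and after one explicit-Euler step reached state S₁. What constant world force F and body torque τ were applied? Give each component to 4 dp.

v₁ − v₀ = (-0.04400000, -0.03333333, -0.02666667)
m·(v₁−v₀)/dt = (-3.3000, -2.5000, -2.0000)
Δω = ω₁−ω₀ = (-0.00892500, 0.03070000, 0.04664000)
ω₀×(Iω₀) = (-0.0286, -0.0528, -0.0832)
τ = I·(Δω/dt) + ω₀×(Iω₀) = (-0.1000, 0.0700, 0.1500)

F = (-3.3000, -2.5000, -2.0000)
τ = (-0.1000, 0.0700, 0.1500)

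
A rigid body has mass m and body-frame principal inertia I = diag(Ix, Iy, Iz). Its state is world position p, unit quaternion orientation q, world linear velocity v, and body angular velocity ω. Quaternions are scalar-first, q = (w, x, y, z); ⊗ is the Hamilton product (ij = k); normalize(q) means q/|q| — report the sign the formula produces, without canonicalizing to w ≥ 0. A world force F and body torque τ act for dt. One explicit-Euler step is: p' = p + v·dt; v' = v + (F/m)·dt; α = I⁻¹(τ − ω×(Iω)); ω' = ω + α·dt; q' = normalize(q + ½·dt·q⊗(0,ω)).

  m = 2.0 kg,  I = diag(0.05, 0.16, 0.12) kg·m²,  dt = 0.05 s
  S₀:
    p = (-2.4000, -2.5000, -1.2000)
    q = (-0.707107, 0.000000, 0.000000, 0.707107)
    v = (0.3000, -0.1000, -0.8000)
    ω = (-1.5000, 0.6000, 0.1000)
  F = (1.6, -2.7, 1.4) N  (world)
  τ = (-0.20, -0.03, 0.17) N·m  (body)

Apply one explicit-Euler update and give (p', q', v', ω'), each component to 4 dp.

new position p' = (-2.3850, -2.5050, -1.2400)
new velocity v' = (0.3400, -0.1675, -0.7650)
gyro term ω×Iω = (-0.0024, 0.0105, -0.0990)
(τ − ω×Iω)/I = (-3.9520, -0.2531, 2.2417)
ω' = ω + α·dt = (-1.6976, 0.5873, 0.2121)
Hamilton product q⊗(0,ω) = (-0.0707107, 0.6363963, -1.4849247, -0.0707107)
q + ½dt·q⊗(0,ω), renormalized = (-0.7083, 0.0159, -0.0371, 0.7048)

p' = (-2.3850, -2.5050, -1.2400)
q' = (-0.7083, 0.0159, -0.0371, 0.7048)
v' = (0.3400, -0.1675, -0.7650)
ω' = (-1.6976, 0.5873, 0.2121)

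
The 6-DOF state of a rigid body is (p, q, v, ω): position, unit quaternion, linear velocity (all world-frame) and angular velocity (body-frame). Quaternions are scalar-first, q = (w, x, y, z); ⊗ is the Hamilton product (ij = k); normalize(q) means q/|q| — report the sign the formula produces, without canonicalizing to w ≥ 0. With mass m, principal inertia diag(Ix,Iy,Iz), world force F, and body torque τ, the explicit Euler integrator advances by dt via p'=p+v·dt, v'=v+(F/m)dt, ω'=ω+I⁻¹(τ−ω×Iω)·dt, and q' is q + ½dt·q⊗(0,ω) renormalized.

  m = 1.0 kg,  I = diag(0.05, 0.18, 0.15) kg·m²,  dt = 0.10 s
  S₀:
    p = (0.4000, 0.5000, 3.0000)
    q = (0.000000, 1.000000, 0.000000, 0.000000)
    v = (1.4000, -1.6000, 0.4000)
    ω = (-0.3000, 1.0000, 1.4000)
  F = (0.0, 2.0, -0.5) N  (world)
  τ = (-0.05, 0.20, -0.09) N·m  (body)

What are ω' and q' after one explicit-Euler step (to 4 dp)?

ω×(Iω) gyroscopic = (-0.0420, 0.0420, -0.0390)
(τ − ω×Iω)/I = (-0.1600, 0.8778, -0.3400)
ω + α·dt = (-0.3160, 1.0878, 1.3660)
2q̇ = q⊗(0,ω) = (0.3000000, 0.0000000, -1.4000000, 1.0000000)
updated quaternion q' = (0.0149, 0.9962, -0.0697, 0.0498)

ω' = (-0.3160, 1.0878, 1.3660)
q' = (0.0149, 0.9962, -0.0697, 0.0498)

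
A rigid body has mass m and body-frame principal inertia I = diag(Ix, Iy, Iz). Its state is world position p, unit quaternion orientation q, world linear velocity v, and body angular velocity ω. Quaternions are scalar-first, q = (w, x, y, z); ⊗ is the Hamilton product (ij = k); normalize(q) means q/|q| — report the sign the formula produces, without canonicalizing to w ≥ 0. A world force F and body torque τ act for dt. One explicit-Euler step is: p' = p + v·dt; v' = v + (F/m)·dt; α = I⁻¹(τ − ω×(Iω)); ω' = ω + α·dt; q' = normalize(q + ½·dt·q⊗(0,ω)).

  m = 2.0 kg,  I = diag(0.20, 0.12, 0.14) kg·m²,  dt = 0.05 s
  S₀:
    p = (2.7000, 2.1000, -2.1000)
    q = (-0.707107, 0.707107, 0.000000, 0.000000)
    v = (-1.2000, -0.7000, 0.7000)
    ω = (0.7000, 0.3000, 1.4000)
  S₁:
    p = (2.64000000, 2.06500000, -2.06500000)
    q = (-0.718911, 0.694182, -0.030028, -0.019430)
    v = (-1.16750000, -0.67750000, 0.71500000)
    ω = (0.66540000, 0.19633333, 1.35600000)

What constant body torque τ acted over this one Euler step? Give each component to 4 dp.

τ = (-0.1300, -0.1900, -0.1400)

rate change Δω = (-0.03460000, -0.10366667, -0.04400000)
ω₀×(Iω₀) = (0.0084, 0.0588, -0.0168)
applied torque τ = (-0.1300, -0.1900, -0.1400)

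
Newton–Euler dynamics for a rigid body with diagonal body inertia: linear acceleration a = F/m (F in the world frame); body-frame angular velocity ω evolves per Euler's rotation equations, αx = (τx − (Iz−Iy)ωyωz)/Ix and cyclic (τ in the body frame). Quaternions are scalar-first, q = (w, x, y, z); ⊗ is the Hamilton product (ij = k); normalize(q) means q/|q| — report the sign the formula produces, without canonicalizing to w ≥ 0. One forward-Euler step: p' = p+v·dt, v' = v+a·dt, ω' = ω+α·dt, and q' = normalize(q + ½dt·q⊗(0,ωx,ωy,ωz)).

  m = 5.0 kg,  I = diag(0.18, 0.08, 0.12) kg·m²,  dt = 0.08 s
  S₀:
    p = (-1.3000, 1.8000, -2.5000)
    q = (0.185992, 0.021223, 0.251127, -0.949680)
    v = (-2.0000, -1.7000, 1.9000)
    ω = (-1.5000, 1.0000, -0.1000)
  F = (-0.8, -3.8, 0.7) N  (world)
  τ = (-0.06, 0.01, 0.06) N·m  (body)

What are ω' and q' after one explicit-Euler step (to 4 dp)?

ω' = (-1.5249, 1.0010, -0.1600)
q' = (0.1730, 0.0469, 0.3148, -0.9321)

angular accel α = (-0.3111, 0.0125, -0.7500)
new body rate ω' = (-1.5249, 1.0010, -0.1600)
q⊗(0,ω) = (-0.3142605, 0.6455793, 1.6126343, 0.3793143)
q' = normalize(q + ½dt·q⊗(0,ω)) = (0.1730, 0.0469, 0.3148, -0.9321)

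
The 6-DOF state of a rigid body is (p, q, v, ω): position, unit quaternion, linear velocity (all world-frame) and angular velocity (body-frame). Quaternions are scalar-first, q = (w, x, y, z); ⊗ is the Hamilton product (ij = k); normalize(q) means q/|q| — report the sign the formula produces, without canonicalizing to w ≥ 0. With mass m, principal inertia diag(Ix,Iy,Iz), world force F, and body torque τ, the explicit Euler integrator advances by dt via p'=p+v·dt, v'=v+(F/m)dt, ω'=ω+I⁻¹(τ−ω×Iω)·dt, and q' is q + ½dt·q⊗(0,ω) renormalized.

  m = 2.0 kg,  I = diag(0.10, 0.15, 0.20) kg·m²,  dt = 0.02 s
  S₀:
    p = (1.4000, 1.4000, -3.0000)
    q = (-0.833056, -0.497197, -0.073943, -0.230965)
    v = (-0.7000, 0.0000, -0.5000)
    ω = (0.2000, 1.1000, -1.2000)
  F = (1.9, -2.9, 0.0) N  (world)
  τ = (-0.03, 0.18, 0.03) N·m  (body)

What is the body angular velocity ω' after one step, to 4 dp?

(τ − ω×Iω)/I = (0.3600, 1.0400, 0.0950)
new body rate ω' = (0.2072, 1.1208, -1.1981)

ω' = (0.2072, 1.1208, -1.1981)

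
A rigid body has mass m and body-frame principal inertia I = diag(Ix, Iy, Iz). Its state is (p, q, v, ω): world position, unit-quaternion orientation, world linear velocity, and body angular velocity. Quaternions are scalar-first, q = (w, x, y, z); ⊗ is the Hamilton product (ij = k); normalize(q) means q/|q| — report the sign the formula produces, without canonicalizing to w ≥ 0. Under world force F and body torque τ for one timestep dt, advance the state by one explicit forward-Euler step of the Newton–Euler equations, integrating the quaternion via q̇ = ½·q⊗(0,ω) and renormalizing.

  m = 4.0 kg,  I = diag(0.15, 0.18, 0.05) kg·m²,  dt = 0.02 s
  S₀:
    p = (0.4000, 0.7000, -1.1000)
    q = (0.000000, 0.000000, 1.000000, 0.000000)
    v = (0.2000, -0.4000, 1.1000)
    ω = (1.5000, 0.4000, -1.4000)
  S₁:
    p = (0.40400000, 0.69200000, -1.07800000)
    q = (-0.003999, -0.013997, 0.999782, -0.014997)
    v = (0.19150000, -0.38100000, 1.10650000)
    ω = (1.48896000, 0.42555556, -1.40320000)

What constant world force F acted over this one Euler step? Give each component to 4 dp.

F = (-1.7000, 3.8000, 1.3000)

velocity change Δv = (-0.00850000, 0.01900000, 0.00650000)
F = m·Δv/dt = (-1.7000, 3.8000, 1.3000)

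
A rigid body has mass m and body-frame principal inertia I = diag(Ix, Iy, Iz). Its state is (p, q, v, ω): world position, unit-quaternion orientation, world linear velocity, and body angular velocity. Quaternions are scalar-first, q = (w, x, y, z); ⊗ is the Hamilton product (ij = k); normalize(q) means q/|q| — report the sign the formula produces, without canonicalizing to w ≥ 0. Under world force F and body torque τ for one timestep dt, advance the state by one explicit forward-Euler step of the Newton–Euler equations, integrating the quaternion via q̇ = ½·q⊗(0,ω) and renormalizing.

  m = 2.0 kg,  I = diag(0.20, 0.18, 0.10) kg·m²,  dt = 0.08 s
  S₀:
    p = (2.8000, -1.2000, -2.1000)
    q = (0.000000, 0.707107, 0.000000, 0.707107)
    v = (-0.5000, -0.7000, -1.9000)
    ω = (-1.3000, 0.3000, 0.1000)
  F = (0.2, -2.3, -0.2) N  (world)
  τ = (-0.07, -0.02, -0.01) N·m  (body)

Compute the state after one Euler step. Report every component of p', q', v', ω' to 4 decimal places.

p' = (2.7600, -1.2560, -2.2520)
q' = (0.0339, 0.6976, -0.0395, 0.7146)
v' = (-0.4920, -0.7920, -1.9080)
ω' = (-1.3270, 0.2969, 0.0858)

ω×(Iω) gyroscopic = (-0.0024, -0.0130, 0.0078)
α = I⁻¹(τ − ω×Iω) = (-0.3380, -0.0389, -0.1780)
new body rate ω' = (-1.3270, 0.2969, 0.0858)
Hamilton product q⊗(0,ω) = (0.8485284, -0.2121321, -0.9899498, 0.2121321)
q' = normalize(q + ½dt·q⊗(0,ω)) = (0.0339, 0.6976, -0.0395, 0.7146)
p + v·dt = (2.7600, -1.2560, -2.2520)
new velocity v' = (-0.4920, -0.7920, -1.9080)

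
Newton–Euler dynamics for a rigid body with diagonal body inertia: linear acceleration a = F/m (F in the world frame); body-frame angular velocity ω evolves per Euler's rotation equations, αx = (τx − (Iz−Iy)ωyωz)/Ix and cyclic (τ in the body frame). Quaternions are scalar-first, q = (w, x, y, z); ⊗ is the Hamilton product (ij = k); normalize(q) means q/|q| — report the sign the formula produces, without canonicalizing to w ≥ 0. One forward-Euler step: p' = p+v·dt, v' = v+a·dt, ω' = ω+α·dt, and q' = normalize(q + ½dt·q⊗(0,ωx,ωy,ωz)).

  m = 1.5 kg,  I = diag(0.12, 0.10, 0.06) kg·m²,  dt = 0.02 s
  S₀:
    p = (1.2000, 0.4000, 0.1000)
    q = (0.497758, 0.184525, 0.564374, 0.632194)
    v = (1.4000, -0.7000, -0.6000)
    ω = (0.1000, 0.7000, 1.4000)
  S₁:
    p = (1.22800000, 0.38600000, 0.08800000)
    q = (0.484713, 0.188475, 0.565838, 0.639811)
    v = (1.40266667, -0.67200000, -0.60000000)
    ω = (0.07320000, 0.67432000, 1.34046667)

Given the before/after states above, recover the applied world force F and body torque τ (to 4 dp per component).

F = (0.2000, 2.1000, 0.0000)
τ = (-0.2000, -0.1200, -0.1800)

v₁ − v₀ = (0.00266667, 0.02800000, 0.00000000)
applied force F = (0.2000, 2.1000, 0.0000)
Δω = ω₁−ω₀ = (-0.02680000, -0.02568000, -0.05953333)
ω₀×(Iω₀) = (-0.0392, 0.0084, -0.0014)
τ = I·(Δω/dt) + ω₀×(Iω₀) = (-0.2000, -0.1200, -0.1800)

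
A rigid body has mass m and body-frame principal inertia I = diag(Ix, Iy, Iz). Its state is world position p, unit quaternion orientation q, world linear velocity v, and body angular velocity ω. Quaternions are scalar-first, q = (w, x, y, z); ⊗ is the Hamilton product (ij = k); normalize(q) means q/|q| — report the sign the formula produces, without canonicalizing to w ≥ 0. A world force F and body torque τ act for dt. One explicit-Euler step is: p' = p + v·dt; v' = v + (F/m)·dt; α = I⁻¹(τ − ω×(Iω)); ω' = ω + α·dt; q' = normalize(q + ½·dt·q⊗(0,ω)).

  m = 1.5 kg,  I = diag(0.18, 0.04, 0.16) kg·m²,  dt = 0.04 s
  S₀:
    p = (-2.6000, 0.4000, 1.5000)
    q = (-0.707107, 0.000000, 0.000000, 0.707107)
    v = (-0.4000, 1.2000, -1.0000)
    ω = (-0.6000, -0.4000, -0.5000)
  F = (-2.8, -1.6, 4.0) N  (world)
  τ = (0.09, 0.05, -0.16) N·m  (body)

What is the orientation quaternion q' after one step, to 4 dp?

q' = (-0.6999, 0.0141, -0.0028, 0.7141)

Hamilton product q⊗(0,ω) = (0.3535535, 0.7071070, -0.1414214, 0.3535535)
q' = normalize(q + ½dt·q⊗(0,ω)) = (-0.6999, 0.0141, -0.0028, 0.7141)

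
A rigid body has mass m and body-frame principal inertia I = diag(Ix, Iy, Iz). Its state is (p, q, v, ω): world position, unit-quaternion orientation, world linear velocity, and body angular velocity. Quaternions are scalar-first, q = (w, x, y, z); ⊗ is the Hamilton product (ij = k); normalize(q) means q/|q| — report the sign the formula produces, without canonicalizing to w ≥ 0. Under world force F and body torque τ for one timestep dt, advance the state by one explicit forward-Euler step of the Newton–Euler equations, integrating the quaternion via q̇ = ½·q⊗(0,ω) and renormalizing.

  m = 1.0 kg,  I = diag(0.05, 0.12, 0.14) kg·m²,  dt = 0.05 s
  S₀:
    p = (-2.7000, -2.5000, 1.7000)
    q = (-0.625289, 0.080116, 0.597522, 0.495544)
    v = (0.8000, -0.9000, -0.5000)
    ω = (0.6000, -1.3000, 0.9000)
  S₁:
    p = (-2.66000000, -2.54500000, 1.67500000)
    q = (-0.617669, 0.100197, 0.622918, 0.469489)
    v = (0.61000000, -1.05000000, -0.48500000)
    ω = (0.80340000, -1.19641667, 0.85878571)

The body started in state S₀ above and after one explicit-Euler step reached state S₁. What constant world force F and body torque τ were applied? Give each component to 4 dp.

ω₁ − ω₀ = (0.20340000, 0.10358333, -0.04121429)
gyro term ω₀×Iω₀ = (-0.0234, -0.0486, -0.0546)
applied torque τ = (0.1800, 0.2000, -0.1700)
v₁ − v₀ = (-0.19000000, -0.15000000, 0.01500000)
applied force F = (-3.8000, -3.0000, 0.3000)

F = (-3.8000, -3.0000, 0.3000)
τ = (0.1800, 0.2000, -0.1700)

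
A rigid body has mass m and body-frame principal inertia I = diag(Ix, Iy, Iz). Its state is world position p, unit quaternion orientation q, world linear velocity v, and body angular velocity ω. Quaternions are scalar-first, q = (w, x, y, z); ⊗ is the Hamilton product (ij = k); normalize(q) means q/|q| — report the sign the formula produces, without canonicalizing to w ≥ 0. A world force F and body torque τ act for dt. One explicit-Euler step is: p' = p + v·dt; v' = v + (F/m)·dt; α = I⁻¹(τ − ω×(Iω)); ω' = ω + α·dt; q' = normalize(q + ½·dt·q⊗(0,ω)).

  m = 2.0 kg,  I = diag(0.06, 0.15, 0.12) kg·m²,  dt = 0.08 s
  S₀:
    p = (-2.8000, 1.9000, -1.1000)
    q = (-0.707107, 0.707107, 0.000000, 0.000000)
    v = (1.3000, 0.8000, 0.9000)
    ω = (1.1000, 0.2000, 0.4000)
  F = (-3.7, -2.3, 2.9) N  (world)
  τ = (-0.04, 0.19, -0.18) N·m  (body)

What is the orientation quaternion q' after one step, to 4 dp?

q⊗(0,ω) = (-0.7778177, -0.7778177, -0.4242642, -0.1414214)
q' = normalize(q + ½dt·q⊗(0,ω)) = (-0.7374, 0.6752, -0.0170, -0.0057)

q' = (-0.7374, 0.6752, -0.0170, -0.0057)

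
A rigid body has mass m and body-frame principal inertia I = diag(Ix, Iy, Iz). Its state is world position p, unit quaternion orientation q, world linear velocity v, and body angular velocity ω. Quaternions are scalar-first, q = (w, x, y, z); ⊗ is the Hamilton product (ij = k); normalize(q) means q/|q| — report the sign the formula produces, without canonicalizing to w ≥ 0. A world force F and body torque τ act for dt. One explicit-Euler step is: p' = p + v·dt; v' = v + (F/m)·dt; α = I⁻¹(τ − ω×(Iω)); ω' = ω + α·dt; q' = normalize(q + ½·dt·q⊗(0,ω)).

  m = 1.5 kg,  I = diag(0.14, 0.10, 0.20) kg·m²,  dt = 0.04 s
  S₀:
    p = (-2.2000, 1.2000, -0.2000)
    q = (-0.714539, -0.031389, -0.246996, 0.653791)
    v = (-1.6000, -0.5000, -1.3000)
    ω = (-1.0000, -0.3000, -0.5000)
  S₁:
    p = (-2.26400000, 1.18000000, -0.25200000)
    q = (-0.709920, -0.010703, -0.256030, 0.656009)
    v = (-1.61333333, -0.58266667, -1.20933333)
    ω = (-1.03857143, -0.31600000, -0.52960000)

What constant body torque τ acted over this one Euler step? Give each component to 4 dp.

τ = (-0.1200, -0.0700, -0.1600)

ω₁ − ω₀ = (-0.03857143, -0.01600000, -0.02960000)
I·α + gyro = (-0.1200, -0.0700, -0.1600)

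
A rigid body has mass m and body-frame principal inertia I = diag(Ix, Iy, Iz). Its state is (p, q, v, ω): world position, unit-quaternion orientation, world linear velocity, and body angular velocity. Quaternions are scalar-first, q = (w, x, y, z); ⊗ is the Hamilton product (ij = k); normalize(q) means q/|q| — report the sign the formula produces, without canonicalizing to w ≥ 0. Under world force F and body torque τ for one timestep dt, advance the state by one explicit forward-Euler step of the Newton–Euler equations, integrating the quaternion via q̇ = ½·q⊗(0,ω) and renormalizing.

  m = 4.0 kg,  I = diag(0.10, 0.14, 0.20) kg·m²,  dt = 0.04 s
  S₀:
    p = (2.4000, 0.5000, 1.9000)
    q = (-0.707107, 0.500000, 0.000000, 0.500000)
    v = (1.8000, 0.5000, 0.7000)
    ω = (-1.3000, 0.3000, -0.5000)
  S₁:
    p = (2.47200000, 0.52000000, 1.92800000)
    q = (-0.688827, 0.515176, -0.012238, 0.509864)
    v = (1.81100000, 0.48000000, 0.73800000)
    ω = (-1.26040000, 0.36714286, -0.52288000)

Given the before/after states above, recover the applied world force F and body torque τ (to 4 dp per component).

ω₁ − ω₀ = (0.03960000, 0.06714286, -0.02288000)
I·α + gyro = (0.0900, 0.1700, -0.1300)
velocity change Δv = (0.01100000, -0.02000000, 0.03800000)
applied force F = (1.1000, -2.0000, 3.8000)

F = (1.1000, -2.0000, 3.8000)
τ = (0.0900, 0.1700, -0.1300)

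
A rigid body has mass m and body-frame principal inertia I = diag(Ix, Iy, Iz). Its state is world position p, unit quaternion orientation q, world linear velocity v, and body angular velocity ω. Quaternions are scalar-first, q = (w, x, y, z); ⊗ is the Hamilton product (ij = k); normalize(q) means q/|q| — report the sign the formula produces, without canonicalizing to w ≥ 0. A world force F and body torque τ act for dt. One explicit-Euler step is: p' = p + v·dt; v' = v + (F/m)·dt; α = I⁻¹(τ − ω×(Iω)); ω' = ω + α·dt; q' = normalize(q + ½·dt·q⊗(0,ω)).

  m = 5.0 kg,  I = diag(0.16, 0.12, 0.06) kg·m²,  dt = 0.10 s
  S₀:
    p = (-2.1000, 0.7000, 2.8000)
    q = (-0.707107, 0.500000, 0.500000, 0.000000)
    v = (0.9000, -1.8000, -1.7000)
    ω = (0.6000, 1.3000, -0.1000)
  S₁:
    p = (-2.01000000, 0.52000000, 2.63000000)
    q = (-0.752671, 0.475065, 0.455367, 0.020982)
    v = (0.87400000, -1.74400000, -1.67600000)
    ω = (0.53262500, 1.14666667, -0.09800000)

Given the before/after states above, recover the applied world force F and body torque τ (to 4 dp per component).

F = (-1.3000, 2.8000, 1.2000)
τ = (-0.1000, -0.1900, -0.0300)

v₁ − v₀ = (-0.02600000, 0.05600000, 0.02400000)
F = m·Δv/dt = (-1.3000, 2.8000, 1.2000)
rate change Δω = (-0.06737500, -0.15333333, 0.00200000)
applied torque τ = (-0.1000, -0.1900, -0.0300)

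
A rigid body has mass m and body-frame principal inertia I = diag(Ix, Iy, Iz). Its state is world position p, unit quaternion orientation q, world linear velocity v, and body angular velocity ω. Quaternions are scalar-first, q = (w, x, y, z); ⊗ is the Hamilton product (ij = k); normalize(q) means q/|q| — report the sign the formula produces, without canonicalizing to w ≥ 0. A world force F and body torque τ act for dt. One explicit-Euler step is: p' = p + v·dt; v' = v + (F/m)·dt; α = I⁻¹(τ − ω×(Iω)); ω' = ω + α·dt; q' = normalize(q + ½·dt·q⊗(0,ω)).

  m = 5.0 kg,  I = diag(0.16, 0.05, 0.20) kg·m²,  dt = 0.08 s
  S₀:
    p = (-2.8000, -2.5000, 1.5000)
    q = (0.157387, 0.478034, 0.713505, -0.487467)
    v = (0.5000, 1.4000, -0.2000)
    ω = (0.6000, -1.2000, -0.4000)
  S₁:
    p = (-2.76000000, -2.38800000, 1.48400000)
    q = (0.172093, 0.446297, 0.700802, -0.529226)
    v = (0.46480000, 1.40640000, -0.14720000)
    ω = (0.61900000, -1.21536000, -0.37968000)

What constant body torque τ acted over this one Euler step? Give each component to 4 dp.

τ = (0.1100, 0.0000, 0.1300)

ω₁ − ω₀ = (0.01900000, -0.01536000, 0.02032000)
applied torque τ = (0.1100, 0.0000, 0.1300)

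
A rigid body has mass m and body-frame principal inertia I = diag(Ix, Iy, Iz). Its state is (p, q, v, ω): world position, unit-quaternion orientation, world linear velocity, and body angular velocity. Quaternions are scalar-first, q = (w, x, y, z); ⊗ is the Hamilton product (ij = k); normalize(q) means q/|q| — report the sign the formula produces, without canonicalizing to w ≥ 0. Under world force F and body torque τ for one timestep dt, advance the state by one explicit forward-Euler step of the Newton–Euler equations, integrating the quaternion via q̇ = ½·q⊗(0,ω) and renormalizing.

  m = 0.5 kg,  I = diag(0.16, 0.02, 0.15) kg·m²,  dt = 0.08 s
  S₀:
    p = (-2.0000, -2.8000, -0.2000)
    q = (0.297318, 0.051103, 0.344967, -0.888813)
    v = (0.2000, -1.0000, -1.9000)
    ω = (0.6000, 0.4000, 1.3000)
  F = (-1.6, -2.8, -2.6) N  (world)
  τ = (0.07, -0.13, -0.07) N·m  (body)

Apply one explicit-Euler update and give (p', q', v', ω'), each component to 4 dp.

gyro term ω×Iω = (0.0676, 0.0078, -0.0336)
α = I⁻¹(τ − ω×Iω) = (0.0150, -6.8900, -0.2427)
ω + α·dt = (0.6012, -0.1512, 1.2806)
Hamilton product q⊗(0,ω) = (0.9868083, 0.9823731, -0.4807945, 0.1999744)
q + ½dt·q⊗(0,ω), renormalized = (0.3362, 0.0902, 0.3252, -0.8793)
linear accel F/m = (-3.2000, -5.6000, -5.2000)
new position p' = (-1.9840, -2.8800, -0.3520)
v' = v + a·dt = (-0.0560, -1.4480, -2.3160)

p' = (-1.9840, -2.8800, -0.3520)
q' = (0.3362, 0.0902, 0.3252, -0.8793)
v' = (-0.0560, -1.4480, -2.3160)
ω' = (0.6012, -0.1512, 1.2806)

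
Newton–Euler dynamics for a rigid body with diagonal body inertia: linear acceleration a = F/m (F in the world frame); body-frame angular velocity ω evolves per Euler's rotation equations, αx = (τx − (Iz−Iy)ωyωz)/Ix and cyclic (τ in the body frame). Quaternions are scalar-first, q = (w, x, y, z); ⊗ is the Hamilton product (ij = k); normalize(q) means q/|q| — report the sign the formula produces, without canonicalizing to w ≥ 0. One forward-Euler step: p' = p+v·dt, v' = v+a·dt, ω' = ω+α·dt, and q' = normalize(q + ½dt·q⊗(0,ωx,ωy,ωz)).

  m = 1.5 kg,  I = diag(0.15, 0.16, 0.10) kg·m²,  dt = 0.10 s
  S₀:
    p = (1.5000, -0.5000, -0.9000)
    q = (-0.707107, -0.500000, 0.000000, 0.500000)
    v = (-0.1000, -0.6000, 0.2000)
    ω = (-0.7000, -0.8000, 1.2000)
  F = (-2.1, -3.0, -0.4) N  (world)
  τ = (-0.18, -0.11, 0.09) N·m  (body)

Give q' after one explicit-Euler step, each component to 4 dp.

Hamilton product q⊗(0,ω) = (-0.9500000, 0.8949749, 0.8156856, -0.4485284)
q' = normalize(q + ½dt·q⊗(0,ω)) = (-0.7522, -0.4538, 0.0407, 0.4760)

q' = (-0.7522, -0.4538, 0.0407, 0.4760)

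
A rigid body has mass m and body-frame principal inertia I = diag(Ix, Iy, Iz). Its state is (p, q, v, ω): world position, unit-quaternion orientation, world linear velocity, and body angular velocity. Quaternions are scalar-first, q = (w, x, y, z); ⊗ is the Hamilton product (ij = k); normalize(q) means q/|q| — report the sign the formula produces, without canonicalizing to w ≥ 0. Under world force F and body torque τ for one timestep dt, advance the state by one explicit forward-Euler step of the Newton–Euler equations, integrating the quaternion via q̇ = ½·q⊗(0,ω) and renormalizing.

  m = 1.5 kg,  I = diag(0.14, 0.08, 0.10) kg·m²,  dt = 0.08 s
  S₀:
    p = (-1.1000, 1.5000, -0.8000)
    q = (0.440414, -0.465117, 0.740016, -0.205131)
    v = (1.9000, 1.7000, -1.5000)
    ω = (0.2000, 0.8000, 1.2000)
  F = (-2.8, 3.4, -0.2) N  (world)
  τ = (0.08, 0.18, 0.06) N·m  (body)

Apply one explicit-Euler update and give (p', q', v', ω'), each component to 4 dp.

linear accel F/m = (-1.8667, 2.2667, -0.1333)
p' = p + v·dt = (-0.9480, 1.6360, -0.9200)
new velocity v' = (1.7507, 1.8813, -1.5107)
gyro term ω×Iω = (0.0192, 0.0096, -0.0096)
(τ − ω×Iω)/I = (0.4343, 2.1300, 0.6960)
ω + α·dt = (0.2347, 0.9704, 1.2557)
Hamilton product q⊗(0,ω) = (-0.2528322, 1.1402068, 0.8694454, 0.0084000)
q' = normalize(q + ½dt·q⊗(0,ω)) = (0.4296, -0.4188, 0.7735, -0.2044)

p' = (-0.9480, 1.6360, -0.9200)
q' = (0.4296, -0.4188, 0.7735, -0.2044)
v' = (1.7507, 1.8813, -1.5107)
ω' = (0.2347, 0.9704, 1.2557)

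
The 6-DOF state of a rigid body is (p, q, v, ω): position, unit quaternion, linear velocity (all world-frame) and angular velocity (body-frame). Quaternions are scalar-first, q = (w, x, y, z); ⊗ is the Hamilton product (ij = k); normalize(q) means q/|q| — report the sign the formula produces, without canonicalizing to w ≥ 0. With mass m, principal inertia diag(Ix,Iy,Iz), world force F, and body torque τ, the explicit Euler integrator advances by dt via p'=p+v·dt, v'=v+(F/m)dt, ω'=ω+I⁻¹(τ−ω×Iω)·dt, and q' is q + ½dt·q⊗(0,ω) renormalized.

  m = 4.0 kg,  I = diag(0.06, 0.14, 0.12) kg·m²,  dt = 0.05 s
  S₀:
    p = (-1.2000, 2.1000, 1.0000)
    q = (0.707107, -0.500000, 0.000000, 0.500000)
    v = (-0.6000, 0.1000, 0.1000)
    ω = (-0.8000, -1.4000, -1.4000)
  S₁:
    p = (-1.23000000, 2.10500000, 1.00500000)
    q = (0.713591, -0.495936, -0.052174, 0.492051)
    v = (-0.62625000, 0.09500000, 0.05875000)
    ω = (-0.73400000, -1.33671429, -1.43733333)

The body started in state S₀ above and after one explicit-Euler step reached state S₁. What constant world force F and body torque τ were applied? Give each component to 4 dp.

F = (-2.1000, -0.4000, -3.3000)
τ = (0.0400, 0.1100, 0.0000)

Δv = v₁−v₀ = (-0.02625000, -0.00500000, -0.04125000)
F = m·Δv/dt = (-2.1000, -0.4000, -3.3000)
Δω = ω₁−ω₀ = (0.06600000, 0.06328571, -0.03733333)
I·α + gyro = (0.0400, 0.1100, 0.0000)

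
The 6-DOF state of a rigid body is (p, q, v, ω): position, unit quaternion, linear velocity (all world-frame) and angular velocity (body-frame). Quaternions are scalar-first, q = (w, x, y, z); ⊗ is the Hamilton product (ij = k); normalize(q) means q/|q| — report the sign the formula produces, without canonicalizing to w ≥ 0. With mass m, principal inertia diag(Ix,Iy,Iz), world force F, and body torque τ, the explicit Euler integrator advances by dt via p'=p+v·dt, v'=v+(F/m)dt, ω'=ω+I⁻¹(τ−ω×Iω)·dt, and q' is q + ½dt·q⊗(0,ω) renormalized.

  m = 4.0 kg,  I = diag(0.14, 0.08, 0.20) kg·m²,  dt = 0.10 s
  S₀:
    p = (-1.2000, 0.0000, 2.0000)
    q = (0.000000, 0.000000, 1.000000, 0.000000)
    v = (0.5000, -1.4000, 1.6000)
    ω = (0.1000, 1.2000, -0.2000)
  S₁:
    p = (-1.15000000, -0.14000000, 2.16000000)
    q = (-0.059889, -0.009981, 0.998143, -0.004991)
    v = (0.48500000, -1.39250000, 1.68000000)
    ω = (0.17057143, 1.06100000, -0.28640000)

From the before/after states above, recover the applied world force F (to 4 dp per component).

velocity change Δv = (-0.01500000, 0.00750000, 0.08000000)
F = m·Δv/dt = (-0.6000, 0.3000, 3.2000)

F = (-0.6000, 0.3000, 3.2000)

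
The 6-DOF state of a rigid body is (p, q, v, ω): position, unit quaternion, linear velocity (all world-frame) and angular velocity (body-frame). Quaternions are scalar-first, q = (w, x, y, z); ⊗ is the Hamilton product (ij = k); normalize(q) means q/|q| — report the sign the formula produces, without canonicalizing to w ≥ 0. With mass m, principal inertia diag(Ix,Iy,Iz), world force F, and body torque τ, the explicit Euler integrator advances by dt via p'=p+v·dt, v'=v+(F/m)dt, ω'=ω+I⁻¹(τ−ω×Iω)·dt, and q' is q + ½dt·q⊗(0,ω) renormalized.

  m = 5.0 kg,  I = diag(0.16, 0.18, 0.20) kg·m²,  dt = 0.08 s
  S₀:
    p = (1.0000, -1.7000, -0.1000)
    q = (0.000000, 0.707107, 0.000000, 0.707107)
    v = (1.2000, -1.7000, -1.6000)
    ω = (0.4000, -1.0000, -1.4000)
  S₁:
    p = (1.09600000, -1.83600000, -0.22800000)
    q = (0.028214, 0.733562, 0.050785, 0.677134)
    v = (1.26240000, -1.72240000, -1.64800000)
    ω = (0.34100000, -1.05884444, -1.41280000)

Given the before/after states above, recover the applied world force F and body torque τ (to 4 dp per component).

F = (3.9000, -1.4000, -3.0000)
τ = (-0.0900, -0.1100, -0.0400)

velocity change Δv = (0.06240000, -0.02240000, -0.04800000)
F = m·Δv/dt = (3.9000, -1.4000, -3.0000)
Δω = ω₁−ω₀ = (-0.05900000, -0.05884444, -0.01280000)
ω₀×(Iω₀) = (0.0280, 0.0224, -0.0080)
I·α + gyro = (-0.0900, -0.1100, -0.0400)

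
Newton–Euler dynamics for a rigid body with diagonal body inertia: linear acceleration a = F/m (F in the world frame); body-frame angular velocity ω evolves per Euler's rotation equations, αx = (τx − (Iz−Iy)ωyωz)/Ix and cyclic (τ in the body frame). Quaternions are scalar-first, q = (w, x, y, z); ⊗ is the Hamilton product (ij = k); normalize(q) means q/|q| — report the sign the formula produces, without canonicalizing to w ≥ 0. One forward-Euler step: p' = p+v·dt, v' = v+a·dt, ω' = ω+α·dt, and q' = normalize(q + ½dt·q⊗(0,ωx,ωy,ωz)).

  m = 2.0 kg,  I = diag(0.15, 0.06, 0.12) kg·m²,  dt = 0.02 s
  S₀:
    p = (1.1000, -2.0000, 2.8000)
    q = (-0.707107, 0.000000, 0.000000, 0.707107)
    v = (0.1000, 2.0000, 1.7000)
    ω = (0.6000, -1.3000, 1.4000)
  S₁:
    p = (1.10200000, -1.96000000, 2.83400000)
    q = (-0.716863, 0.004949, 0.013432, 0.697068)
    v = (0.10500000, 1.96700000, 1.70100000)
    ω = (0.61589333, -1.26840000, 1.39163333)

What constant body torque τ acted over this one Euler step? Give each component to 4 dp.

τ = (0.0100, 0.1200, 0.0200)

rate change Δω = (0.01589333, 0.03160000, -0.00836667)
precession coupling = (-0.1092, 0.0252, 0.0702)
applied torque τ = (0.0100, 0.1200, 0.0200)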